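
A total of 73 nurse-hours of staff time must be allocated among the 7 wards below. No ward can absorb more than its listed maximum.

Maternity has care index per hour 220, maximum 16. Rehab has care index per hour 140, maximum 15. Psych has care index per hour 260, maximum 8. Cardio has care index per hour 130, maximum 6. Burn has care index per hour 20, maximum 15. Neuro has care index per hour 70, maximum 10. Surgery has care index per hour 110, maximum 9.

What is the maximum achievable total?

10350

Rank by care index per hour: Psych 260 > Maternity 220 > Rehab 140 > Cardio 130 > Surgery 110 > Neuro 70 > Burn 20.
Give Psych 8 to hit its cap of 8 ; 65 left.
Maternity: +16 to 16 (cap) ; 49 left.
Rehab takes 15 to reach its cap of 15 ; 34 left.
Give Cardio 6 to hit its cap of 6 ; 28 left.
Surgery takes 9 to reach its cap of 9 ; 19 left.
Neuro takes 10 to reach its cap of 10 ; 9 left.
Burn: +9 (room for 15) → 9. Pool exhausted.
Total = 220×16 + 140×15 + 260×8 + 130×6 + 20×9 + 70×10 + 110×9 = 10350.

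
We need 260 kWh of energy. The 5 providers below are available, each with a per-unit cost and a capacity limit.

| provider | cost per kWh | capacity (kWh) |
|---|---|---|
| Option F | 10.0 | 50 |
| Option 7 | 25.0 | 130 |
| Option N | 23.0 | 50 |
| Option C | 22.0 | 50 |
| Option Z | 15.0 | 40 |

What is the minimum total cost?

5100

Use providers in increasing cost order.
Take 50 from Option F at 10.0 ; need 210 more.
Take 40 from Option Z at 15.0 ; need 170 more.
Option C at 22.0: take all 50 kWh ; 120 still needed.
Option N (23.0): use full 50 ; 70 kWh to go.
Option 7 (25.0): take the remaining 70 ; done.
Cost = 50×10.0 + 40×15.0 + 50×22.0 + 50×23.0 + 70×25.0 = 5100.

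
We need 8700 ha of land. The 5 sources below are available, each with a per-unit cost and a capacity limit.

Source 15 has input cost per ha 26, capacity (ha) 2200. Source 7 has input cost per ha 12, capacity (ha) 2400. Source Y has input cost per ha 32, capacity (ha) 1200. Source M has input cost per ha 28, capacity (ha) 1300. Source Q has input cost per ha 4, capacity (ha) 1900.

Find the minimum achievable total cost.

Fill from the cheapest source first.
Source Q (4): use full 1900 → 6800 ha to go.
Source 7 at 12: take all 2400 ha → 4400 still needed.
Source 15 (26): use full 2200 → 2200 ha to go.
Source M (28): use full 1300 → 900 ha to go.
Take 900 from Source Y at 32 to finish.
Cost = 1900×4 + 2400×12 + 2200×26 + 1300×28 + 900×32 = 158800.

158800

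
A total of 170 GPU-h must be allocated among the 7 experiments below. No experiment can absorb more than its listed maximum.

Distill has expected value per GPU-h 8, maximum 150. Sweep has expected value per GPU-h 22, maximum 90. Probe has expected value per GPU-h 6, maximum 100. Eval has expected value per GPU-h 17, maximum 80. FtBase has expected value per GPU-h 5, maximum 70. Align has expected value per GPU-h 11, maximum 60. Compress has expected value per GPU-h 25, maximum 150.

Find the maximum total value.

Rank by expected value per GPU-h: Compress 25 > Sweep 22 > Eval 17 > Align 11 > Distill 8 > Probe 6 > FtBase 5.
Compress: +150 to 150 (cap) ; 20 left.
Sweep has room for 90 but only 20 remain, so it gets 20.
Total = 22×20 + 25×150 = 4190.

4190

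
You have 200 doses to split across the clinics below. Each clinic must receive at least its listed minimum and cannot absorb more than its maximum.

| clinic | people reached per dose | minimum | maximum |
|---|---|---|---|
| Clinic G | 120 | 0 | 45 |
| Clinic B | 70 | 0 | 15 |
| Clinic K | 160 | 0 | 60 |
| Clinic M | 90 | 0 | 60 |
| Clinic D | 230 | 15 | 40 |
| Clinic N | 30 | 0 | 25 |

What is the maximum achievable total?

Meeting every minimum uses 0+0+0+0+15+0 = 15 doses, leaving 185.
Highest people reached per dose first: Clinic D 230 > Clinic K 160 > Clinic G 120 > Clinic M 90 > Clinic B 70 > Clinic N 30.
Give Clinic D 25 more to hit its cap of 40 — 160 left.
Clinic K: +60 to 60 (cap) — 100 left.
Give Clinic G 45 more to hit its cap of 45 — 55 left.
Clinic M has room for 60 more but only 55 remain, so it gets 55.
Total = 120×45 + 160×60 + 90×55 + 230×40 = 29150.

29150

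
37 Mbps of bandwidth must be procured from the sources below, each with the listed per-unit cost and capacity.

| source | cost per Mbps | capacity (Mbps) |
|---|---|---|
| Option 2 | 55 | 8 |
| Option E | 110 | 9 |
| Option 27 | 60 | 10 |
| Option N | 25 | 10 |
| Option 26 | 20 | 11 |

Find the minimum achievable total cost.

Cheapest first:
Option 26 (20): use full 11 → 26 Mbps to go.
Take 10 from Option N at 25 → need 16 more.
Option 2 (55): use full 8 → 8 Mbps to go.
Option 27 (60): take the remaining 8 → done.
Option E: unused.
Cost = 11×20 + 10×25 + 8×55 + 8×60 = 1390.

1390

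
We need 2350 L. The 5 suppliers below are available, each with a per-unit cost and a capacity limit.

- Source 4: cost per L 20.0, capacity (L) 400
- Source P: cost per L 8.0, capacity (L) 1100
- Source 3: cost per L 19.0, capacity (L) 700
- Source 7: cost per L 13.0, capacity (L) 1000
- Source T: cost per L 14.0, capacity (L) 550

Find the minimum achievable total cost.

Fill from the cheapest supplier first.
Source P at 8.0: take all 1100 L — 1250 still needed.
Source 7 (13.0): use full 1000 — 250 L to go.
Take 250 from Source T at 14.0 to finish.
Source 3, Source 4: unused.
Cost = 1100×8.0 + 1000×13.0 + 250×14.0 = 25300.

25300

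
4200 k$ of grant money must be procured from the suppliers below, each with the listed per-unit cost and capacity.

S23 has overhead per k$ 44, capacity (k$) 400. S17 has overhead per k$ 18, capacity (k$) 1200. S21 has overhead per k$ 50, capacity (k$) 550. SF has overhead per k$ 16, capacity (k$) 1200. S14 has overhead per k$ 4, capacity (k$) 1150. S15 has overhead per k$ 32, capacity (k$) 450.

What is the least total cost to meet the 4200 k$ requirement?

Use suppliers in increasing cost order.
Take 1150 from S14 at 4 — need 3050 more.
SF (16): use full 1200 — 1850 k$ to go.
S17 at 18: take all 1200 k$ — 650 still needed.
S15 at 32: take all 450 k$ — 200 still needed.
S23 at 44: take 200 of its 400 — requirement met.
S21: unused.
Cost = 1150×4 + 1200×16 + 1200×18 + 450×32 + 200×44 = 68600.

68600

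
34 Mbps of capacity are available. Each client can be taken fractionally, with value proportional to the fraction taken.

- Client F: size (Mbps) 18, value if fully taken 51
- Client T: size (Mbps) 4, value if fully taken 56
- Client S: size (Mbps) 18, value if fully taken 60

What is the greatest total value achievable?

Best value per unit of size first: Client T 56/4≈14, Client S 60/18≈3.33, Client F 51/18≈2.83.
All 4 Mbps of Client T fit (value 56) — 30 remain.
All 18 Mbps of Client S fit (value 60) — 12 remain.
Fill the last 12 Mbps with part of Client F: 12/18 of it earns 34.
Total value = 150.

150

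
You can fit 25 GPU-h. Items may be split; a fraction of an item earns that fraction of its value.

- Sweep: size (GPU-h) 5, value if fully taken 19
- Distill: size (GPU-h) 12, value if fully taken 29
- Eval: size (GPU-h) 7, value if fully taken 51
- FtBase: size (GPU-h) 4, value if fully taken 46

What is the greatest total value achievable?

Best value per unit of size first: FtBase 46/4≈11.5, Eval 51/7≈7.29, Sweep 19/5≈3.8, Distill 29/12≈2.42.
FtBase: take in full, 4 GPU-h for value 46 ; 21 left.
Eval: take in full, 7 GPU-h for value 51 ; 14 left.
All 5 GPU-h of Sweep fit (value 19) ; 9 remain.
Fill the last 9 GPU-h with part of Distill: 9/12 of it earns 21.75.
Total value = 137.75.

137.75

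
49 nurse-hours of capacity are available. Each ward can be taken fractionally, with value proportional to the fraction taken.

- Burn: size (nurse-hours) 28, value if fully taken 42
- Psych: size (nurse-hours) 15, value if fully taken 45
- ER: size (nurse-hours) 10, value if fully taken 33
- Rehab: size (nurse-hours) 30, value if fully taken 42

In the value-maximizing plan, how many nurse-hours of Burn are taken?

24

Rank by value-to-size ratio: ER 33/10≈3.3, Psych 45/15≈3, Burn 42/28≈1.5, Rehab 42/30≈1.4.
ER: take in full, 10 nurse-hours for value 33 — 39 left.
Take all of Psych (15 nurse-hours, value 45) — 24 nurse-hours left.
Fill the last 24 nurse-hours with part of Burn: 24/28 of it earns 36.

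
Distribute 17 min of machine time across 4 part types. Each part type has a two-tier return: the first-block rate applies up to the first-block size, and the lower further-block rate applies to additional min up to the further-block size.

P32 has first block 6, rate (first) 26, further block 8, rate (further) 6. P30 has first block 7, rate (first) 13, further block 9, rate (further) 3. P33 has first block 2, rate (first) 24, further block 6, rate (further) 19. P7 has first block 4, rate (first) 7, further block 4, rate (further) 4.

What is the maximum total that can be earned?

Rank every tier by rate: P32/T1 26 > P33/T1 24 > P33/T2 19 > P30/T1 13 > P7/T1 7 > P32/T2 6 > P7/T2 4 > P30/T2 3.
P32/T1 (26): +6 — 11 left.
P33 T1 at 24: fill all 2 — 9 left.
Fill P33 T2 block (6 at 19) — 3 left.
P30 T1 at 13: only 3 left, fill 3.
Total = 26×6 + 24×2 + 19×6 + 13×3 = 357.

357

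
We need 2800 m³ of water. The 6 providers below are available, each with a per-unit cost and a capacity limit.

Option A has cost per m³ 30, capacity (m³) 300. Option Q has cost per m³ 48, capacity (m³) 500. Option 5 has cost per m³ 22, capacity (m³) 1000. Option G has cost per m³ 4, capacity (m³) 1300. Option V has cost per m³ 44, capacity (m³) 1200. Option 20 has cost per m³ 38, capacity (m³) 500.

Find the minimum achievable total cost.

Cheapest first:
Take 1300 from Option G at 4 — need 1500 more.
Option 5 (22): use full 1000 — 500 m³ to go.
Option A (30): use full 300 — 200 m³ to go.
Take 200 from Option 20 at 38 to finish.
Option V, Option Q: unused.
Cost = 1300×4 + 1000×22 + 300×30 + 200×38 = 43800.

43800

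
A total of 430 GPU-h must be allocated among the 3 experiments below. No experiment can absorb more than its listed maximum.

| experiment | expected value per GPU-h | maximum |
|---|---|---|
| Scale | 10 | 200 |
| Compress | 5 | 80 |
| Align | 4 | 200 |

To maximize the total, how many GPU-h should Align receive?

Rank by expected value per GPU-h: Scale 10 > Compress 5 > Align 4.
Give Scale 200 to hit its cap of 200 — 230 left.
Compress takes 80 to reach its cap of 80 — 150 left.
Only 150 left; Align takes them to reach 150.

150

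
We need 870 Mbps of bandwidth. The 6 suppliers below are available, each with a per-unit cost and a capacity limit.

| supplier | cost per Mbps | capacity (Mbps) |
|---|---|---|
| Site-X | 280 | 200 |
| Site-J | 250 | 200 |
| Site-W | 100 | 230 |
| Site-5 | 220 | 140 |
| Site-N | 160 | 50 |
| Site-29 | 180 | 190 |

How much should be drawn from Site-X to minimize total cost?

Cheapest first:
Take 230 from Site-W at 100 → need 640 more.
Take 50 from Site-N at 160 → need 590 more.
Site-29 (180): use full 190 → 400 Mbps to go.
Site-5 (220): use full 140 → 260 Mbps to go.
Site-J at 250: take all 200 Mbps → 60 still needed.
Take 60 from Site-X at 280 to finish.

60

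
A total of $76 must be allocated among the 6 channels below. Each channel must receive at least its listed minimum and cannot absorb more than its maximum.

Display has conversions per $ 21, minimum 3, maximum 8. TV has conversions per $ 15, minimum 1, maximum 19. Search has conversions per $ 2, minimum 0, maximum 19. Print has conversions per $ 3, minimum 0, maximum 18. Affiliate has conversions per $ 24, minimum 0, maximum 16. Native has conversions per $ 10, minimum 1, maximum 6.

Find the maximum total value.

969

Meeting every minimum uses 3+1+0+0+0+1 = 5 $, leaving 71.
Rank by conversions per $: Affiliate 24 > Display 21 > TV 15 > Native 10 > Print 3 > Search 2.
Affiliate: +16 to 16 (cap) — 55 left.
Give Display 5 more to hit its cap of 8 — 50 left.
TV takes 18 more to reach its cap of 19 — 32 left.
Give Native 5 more to hit its cap of 6 — 27 left.
Give Print 18 more to hit its cap of 18 — 9 left.
Only 9 left; Search takes them to reach 9.
Total = 21×8 + 15×19 + 2×9 + 3×18 + 24×16 + 10×6 = 969.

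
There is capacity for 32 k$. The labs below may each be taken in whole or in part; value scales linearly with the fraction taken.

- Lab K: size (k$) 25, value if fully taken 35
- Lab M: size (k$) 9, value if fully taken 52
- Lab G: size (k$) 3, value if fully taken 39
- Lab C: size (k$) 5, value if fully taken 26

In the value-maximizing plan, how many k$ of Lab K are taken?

15

Sort by value density: Lab G 39/3≈13, Lab M 52/9≈5.78, Lab C 26/5≈5.2, Lab K 35/25≈1.4.
Lab G: take in full, 3 k$ for value 39 ; 29 left.
All 9 k$ of Lab M fit (value 52) ; 20 remain.
Take all of Lab C (5 k$, value 26) ; 15 k$ left.
Fill the last 15 k$ with part of Lab K: 15/25 of it earns 21.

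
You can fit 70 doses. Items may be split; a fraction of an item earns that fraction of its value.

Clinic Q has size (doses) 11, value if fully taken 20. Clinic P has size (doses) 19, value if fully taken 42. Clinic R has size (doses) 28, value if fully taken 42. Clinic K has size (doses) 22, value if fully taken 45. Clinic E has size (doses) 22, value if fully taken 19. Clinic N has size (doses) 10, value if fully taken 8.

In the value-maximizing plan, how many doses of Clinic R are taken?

Best value per unit of size first: Clinic P 42/19≈2.21, Clinic K 45/22≈2.05, Clinic Q 20/11≈1.82, Clinic R 42/28≈1.5, Clinic E 19/22≈0.864, Clinic N 8/10≈0.8.
Clinic P: take in full, 19 doses for value 42 — 51 left.
All 22 doses of Clinic K fit (value 45) — 29 remain.
All 11 doses of Clinic Q fit (value 20) — 18 remain.
18 doses left: a 18/28 share of Clinic R gives 42×18/28 = 27.

18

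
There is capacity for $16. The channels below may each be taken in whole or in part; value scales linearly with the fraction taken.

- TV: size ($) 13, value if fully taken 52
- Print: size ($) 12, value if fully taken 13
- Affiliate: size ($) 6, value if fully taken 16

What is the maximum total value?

60

Rank by value-to-size ratio: TV 52/13≈4, Affiliate 16/6≈2.67, Print 13/12≈1.08.
Take all of TV (13 $, value 52) — 3 $ left.
Fill the last 3 $ with part of Affiliate: 3/6 of it earns 8.
Total value = 60.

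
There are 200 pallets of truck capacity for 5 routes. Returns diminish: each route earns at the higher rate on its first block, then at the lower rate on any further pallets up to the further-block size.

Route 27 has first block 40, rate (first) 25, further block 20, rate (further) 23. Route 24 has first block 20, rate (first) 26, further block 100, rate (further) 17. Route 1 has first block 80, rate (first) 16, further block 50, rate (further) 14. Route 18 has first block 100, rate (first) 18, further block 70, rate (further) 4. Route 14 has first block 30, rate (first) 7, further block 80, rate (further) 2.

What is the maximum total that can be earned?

Order all 10 blocks by rate: Route 24/T1 26 > Route 27/T1 25 > Route 27/T2 23 > Route 18/T1 18 > Route 24/T2 17 > Route 1/T1 16 > Route 1/T2 14 > Route 14/T1 7 > Route 18/T2 4 > Route 14/T2 2.
Fill Route 24 T1 block (20 at 26) → 180 left.
Route 27 T1 at 25: fill all 40 → 140 left.
Route 27/T2 (23): +20 → 120 left.
Fill Route 18 T1 block (100 at 18) → 20 left.
Route 24 T2 at 17: only 20 left, fill 20.
Total = 26×20 + 25×40 + 23×20 + 18×100 + 17×20 = 4120.

4120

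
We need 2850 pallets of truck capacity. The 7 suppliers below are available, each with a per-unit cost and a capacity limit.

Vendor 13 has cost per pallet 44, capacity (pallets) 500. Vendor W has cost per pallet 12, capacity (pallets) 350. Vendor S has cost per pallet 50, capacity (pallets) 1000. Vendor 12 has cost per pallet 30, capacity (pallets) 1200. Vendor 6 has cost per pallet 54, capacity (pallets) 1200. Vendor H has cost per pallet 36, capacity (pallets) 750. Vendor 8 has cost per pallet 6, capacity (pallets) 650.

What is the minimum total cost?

Cheapest first:
Vendor 8 (6): use full 650 → 2200 pallets to go.
Take 350 from Vendor W at 12 → need 1850 more.
Vendor 12 (30): use full 1200 → 650 pallets to go.
Vendor H (36): take the remaining 650 → done.
Vendor 13, Vendor S, Vendor 6: unused.
Cost = 650×6 + 350×12 + 1200×30 + 650×36 = 67500.

67500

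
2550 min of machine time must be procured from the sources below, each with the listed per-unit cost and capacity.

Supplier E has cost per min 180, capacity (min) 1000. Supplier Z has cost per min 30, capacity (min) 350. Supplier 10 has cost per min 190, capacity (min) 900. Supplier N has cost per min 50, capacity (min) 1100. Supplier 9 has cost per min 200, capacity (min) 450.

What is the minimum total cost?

264500

Cheapest first:
Take 350 from Supplier Z at 30 → need 2200 more.
Supplier N at 50: take all 1100 min → 1100 still needed.
Supplier E (180): use full 1000 → 100 min to go.
Supplier 10 (190): take the remaining 100 → done.
Supplier 9: unused.
Cost = 350×30 + 1100×50 + 1000×180 + 100×190 = 264500.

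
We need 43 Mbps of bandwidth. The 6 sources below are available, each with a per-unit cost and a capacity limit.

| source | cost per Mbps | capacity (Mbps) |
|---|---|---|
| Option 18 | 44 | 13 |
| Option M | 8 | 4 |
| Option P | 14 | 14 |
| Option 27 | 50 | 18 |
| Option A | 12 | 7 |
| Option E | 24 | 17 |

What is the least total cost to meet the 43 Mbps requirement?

Fill from the cheapest source first.
Take 4 from Option M at 8 — need 39 more.
Option A at 12: take all 7 Mbps — 32 still needed.
Option P at 14: take all 14 Mbps — 18 still needed.
Option E (24): use full 17 — 1 Mbps to go.
Take 1 from Option 18 at 44 to finish.
Option 27: unused.
Cost = 4×8 + 7×12 + 14×14 + 17×24 + 1×44 = 764.

764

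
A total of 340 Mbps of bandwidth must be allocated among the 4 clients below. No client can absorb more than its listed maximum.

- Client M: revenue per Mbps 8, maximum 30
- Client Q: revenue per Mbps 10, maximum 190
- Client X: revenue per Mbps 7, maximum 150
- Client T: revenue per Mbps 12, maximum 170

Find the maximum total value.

3740

Highest revenue per Mbps first: Client T 12 > Client Q 10 > Client M 8 > Client X 7.
Give Client T 170 to hit its cap of 170 → 170 left.
Client Q has room for 190 but only 170 remain, so it gets 170.
Total = 10×170 + 12×170 = 3740.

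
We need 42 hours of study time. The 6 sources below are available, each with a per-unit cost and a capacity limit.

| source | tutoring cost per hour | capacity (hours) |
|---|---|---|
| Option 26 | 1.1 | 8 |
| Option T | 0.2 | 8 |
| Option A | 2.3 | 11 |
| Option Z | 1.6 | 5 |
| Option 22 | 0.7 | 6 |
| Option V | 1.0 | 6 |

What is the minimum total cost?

49.3

Use sources in increasing cost order.
Option T at 0.2: take all 8 hours ; 34 still needed.
Option 22 at 0.7: take all 6 hours ; 28 still needed.
Option V (1.0): use full 6 ; 22 hours to go.
Option 26 at 1.1: take all 8 hours ; 14 still needed.
Take 5 from Option Z at 1.6 ; need 9 more.
Take 9 from Option A at 2.3 to finish.
Cost = 8×0.2 + 6×0.7 + 6×1.0 + 8×1.1 + 5×1.6 + 9×2.3 = 49.3.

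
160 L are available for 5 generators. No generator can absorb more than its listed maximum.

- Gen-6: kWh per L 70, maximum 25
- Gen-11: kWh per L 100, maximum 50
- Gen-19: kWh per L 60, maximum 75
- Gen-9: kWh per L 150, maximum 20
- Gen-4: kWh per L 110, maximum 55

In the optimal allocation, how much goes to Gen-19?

Highest kWh per L first: Gen-9 150 > Gen-4 110 > Gen-11 100 > Gen-6 70 > Gen-19 60.
Gen-9 takes 20 to reach its cap of 20 — 140 left.
Gen-4: +55 to 55 (cap) — 85 left.
Give Gen-11 50 to hit its cap of 50 — 35 left.
Give Gen-6 25 to hit its cap of 25 — 10 left.
Only 10 left; Gen-19 takes them to reach 10.

10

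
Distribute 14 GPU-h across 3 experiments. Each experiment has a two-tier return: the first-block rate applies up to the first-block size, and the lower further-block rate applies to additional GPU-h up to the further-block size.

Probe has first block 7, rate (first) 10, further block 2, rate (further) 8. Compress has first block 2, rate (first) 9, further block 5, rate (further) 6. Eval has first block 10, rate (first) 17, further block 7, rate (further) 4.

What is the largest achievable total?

210

Order all 6 blocks by rate: Eval/first 17 > Probe/first 10 > Compress/first 9 > Probe/second 8 > Compress/second 6 > Eval/second 4.
Eval/first (17): +10 → 4 left.
4 remain; put them into Probe first at 10.
Total = 17×10 + 10×4 = 210.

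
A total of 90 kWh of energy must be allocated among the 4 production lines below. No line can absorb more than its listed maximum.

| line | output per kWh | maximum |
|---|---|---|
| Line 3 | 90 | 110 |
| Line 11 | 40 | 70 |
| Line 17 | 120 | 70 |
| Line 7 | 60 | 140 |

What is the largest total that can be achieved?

Highest output per kWh first: Line 17 120 > Line 3 90 > Line 7 60 > Line 11 40.
Line 17: +70 to 70 (cap) → 20 left.
Only 20 left; Line 3 takes them to reach 20.
Total = 90×20 + 120×70 = 10200.

10200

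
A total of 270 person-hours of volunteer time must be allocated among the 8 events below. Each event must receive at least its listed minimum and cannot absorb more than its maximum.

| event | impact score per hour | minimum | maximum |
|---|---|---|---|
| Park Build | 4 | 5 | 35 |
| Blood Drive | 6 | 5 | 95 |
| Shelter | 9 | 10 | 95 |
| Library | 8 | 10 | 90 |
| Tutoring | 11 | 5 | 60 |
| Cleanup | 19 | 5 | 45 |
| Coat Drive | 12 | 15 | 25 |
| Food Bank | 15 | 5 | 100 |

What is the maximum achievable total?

Meeting every minimum uses 5+5+10+10+5+5+15+5 = 60 person-hours, leaving 210.
Highest impact score per hour first: Cleanup 19 > Food Bank 15 > Coat Drive 12 > Tutoring 11 > Shelter 9 > Library 8 > Blood Drive 6 > Park Build 4.
Cleanup takes 40 more to reach its cap of 45 — 170 left.
Food Bank takes 95 more to reach its cap of 100 — 75 left.
Coat Drive takes 10 more to reach its cap of 25 — 65 left.
Tutoring takes 55 more to reach its cap of 60 — 10 left.
Only 10 left; Shelter takes them to reach 20.
Total = 4×5 + 6×5 + 9×20 + 8×10 + 11×60 + 19×45 + 12×25 + 15×100 = 3625.

3625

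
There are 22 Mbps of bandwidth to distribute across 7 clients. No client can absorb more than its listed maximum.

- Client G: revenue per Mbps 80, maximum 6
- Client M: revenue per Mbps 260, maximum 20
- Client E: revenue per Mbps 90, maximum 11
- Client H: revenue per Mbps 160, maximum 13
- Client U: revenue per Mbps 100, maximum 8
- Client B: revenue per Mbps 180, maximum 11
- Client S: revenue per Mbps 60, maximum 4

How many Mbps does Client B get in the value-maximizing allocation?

2

Rank by revenue per Mbps: Client M 260 > Client B 180 > Client H 160 > Client U 100 > Client E 90 > Client G 80 > Client S 60.
Give Client M 20 to hit its cap of 20 ; 2 left.
Client B: +2 (room for 11) → 2. Pool exhausted.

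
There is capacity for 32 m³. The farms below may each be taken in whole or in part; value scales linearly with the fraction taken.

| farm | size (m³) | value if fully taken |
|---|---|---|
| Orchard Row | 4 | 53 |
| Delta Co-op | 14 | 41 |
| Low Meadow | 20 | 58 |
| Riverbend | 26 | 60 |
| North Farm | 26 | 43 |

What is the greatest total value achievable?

Best value per unit of size first: Orchard Row 53/4≈13.2, Delta Co-op 41/14≈2.93, Low Meadow 58/20≈2.9, Riverbend 60/26≈2.31, North Farm 43/26≈1.65.
Take all of Orchard Row (4 m³, value 53) — 28 m³ left.
Take all of Delta Co-op (14 m³, value 41) — 14 m³ left.
Fill the last 14 m³ with part of Low Meadow: 14/20 of it earns 40.6.
Total value = 134.6.

134.6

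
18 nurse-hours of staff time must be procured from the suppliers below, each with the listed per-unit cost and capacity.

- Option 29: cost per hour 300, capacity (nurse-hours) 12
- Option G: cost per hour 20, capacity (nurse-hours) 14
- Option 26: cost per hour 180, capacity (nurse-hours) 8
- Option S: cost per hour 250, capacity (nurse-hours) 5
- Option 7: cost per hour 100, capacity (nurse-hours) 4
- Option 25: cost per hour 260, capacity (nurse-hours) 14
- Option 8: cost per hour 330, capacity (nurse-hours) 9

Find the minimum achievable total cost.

Use suppliers in increasing cost order.
Take 14 from Option G at 20 → need 4 more.
Option 7 at 100: take all 4 nurse-hours → 0 still needed.
Option 26, Option S, Option 25, Option 29, Option 8: unused.
Cost = 14×20 + 4×100 = 680.

680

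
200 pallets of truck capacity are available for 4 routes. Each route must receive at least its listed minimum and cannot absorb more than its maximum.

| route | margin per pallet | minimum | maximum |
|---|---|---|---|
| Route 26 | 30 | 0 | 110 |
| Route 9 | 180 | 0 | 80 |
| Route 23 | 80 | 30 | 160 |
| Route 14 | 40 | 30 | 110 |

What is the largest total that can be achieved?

Meeting every minimum uses 0+0+30+30 = 60 pallets, leaving 140.
Order the routes by margin per pallet: Route 9 180 > Route 23 80 > Route 14 40 > Route 26 30.
Route 9 takes 80 more to reach its cap of 80 ; 60 left.
Only 60 left; Route 23 takes them to reach 90.
Total = 180×80 + 80×90 + 40×30 = 22800.

22800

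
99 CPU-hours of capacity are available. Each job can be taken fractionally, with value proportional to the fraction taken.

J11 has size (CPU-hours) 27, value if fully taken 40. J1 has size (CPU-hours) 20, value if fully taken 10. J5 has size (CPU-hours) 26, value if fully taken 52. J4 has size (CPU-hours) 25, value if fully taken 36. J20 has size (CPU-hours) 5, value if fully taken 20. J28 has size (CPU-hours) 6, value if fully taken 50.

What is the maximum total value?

Rank by value-to-size ratio: J28 50/6≈8.33, J20 20/5≈4, J5 52/26≈2, J11 40/27≈1.48, J4 36/25≈1.44, J1 10/20≈0.5.
J28: take in full, 6 CPU-hours for value 50 ; 93 left.
All 5 CPU-hours of J20 fit (value 20) ; 88 remain.
J5: take in full, 26 CPU-hours for value 52 ; 62 left.
J11: take in full, 27 CPU-hours for value 40 ; 35 left.
All 25 CPU-hours of J4 fit (value 36) ; 10 remain.
Only 10 CPU-hours remain; take 10/20 of J1 for value 10×10/20 = 5.
Total value = 203.

203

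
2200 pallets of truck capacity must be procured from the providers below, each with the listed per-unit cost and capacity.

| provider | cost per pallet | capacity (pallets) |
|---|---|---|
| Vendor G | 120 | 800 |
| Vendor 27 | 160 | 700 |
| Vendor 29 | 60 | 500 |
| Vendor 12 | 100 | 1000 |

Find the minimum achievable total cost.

214000

Fill from the cheapest provider first.
Vendor 29 (60): use full 500 ; 1700 pallets to go.
Take 1000 from Vendor 12 at 100 ; need 700 more.
Take 700 from Vendor G at 120 to finish.
Vendor 27: unused.
Cost = 500×60 + 1000×100 + 700×120 = 214000.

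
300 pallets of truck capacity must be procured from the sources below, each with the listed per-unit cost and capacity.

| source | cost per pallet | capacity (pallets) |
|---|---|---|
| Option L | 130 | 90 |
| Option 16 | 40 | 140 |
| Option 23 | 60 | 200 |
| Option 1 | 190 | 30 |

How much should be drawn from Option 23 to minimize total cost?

Cheapest first:
Option 16 at 40: take all 140 pallets → 160 still needed.
Option 23 at 60: take 160 of its 200 → requirement met.
Option L, Option 1: unused.

160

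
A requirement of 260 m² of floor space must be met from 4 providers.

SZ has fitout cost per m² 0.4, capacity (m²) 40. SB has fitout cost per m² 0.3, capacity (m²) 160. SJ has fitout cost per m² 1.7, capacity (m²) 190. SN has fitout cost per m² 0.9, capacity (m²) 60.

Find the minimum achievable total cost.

Fill from the cheapest provider first.
Take 160 from SB at 0.3 — need 100 more.
Take 40 from SZ at 0.4 — need 60 more.
SN at 0.9: take all 60 m² — 0 still needed.
SJ: unused.
Cost = 160×0.3 + 40×0.4 + 60×0.9 = 118.

118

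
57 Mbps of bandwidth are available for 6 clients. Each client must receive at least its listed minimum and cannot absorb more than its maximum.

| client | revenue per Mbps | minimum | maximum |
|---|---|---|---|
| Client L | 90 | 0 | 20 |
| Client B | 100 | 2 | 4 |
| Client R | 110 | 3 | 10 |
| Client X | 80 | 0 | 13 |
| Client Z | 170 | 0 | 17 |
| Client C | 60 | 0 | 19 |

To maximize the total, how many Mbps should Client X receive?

Meeting every minimum uses 0+2+3+0+0+0 = 5 Mbps, leaving 52.
Highest revenue per Mbps first: Client Z 170 > Client R 110 > Client B 100 > Client L 90 > Client X 80 > Client C 60.
Client Z takes 17 more to reach its cap of 17 ; 35 left.
Client R: +7 to 10 (cap) ; 28 left.
Client B takes 2 more to reach its cap of 4 ; 26 left.
Give Client L 20 more to hit its cap of 20 ; 6 left.
Client X: +6 (room for 13) → 6. Pool exhausted.

6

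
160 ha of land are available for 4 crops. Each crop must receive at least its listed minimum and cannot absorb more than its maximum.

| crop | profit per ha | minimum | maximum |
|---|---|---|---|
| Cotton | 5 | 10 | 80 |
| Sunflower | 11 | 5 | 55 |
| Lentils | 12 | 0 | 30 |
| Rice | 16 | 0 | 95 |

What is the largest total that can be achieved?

2205

Meeting every minimum uses 10+5+0+0 = 15 ha, leaving 145.
Order the crops by profit per ha: Rice 16 > Lentils 12 > Sunflower 11 > Cotton 5.
Rice: +95 to 95 (cap) → 50 left.
Give Lentils 30 more to hit its cap of 30 → 20 left.
Only 20 left; Sunflower takes them to reach 25.
Total = 5×10 + 11×25 + 12×30 + 16×95 = 2205.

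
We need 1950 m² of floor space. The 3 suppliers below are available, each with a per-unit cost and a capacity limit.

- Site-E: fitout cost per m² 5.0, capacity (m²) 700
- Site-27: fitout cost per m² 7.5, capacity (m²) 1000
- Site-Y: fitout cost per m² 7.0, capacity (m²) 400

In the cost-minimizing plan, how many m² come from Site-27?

850

Fill from the cheapest supplier first.
Take 700 from Site-E at 5.0 — need 1250 more.
Site-Y at 7.0: take all 400 m² — 850 still needed.
Site-27 at 7.5: take 850 of its 1000 — requirement met.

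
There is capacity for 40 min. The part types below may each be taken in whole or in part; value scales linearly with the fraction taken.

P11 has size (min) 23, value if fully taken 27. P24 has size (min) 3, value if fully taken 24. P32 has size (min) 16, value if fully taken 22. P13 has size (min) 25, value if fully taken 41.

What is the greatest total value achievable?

81.5

Rank by value-to-size ratio: P24 24/3≈8, P13 41/25≈1.64, P32 22/16≈1.38, P11 27/23≈1.17.
P24: take in full, 3 min for value 24 ; 37 left.
Take all of P13 (25 min, value 41) ; 12 min left.
Fill the last 12 min with part of P32: 12/16 of it earns 16.5.
Total value = 81.5.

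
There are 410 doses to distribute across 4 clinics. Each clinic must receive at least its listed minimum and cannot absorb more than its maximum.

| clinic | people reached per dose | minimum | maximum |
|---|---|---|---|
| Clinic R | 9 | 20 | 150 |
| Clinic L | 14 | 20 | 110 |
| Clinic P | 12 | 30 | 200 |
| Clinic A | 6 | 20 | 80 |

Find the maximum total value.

4780

Meeting every minimum uses 20+20+30+20 = 90 doses, leaving 320.
Highest people reached per dose first: Clinic L 14 > Clinic P 12 > Clinic R 9 > Clinic A 6.
Give Clinic L 90 more to hit its cap of 110 ; 230 left.
Give Clinic P 170 more to hit its cap of 200 ; 60 left.
Clinic R has room for 130 more but only 60 remain, so it gets 80.
Total = 9×80 + 14×110 + 12×200 + 6×20 = 4780.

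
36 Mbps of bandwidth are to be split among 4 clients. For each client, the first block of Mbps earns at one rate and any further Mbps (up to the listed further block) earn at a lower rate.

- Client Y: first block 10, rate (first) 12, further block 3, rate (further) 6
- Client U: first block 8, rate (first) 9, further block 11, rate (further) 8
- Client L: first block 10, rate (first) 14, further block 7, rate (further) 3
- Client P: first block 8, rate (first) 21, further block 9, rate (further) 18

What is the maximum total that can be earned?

Treat each block as its own option and order by rate: Client P/tier1 21 > Client P/tier2 18 > Client L/tier1 14 > Client Y/tier1 12 > Client U/tier1 9 > Client U/tier2 8 > Client Y/tier2 6 > Client L/tier2 3.
Fill Client P tier1 block (8 at 21) ; 28 left.
Fill Client P tier2 block (9 at 18) ; 19 left.
Client L tier1 at 14: fill all 10 ; 9 left.
Client Y/tier1: +9 of 10 at 12; pool empty.
Total = 21×8 + 18×9 + 14×10 + 12×9 = 578.

578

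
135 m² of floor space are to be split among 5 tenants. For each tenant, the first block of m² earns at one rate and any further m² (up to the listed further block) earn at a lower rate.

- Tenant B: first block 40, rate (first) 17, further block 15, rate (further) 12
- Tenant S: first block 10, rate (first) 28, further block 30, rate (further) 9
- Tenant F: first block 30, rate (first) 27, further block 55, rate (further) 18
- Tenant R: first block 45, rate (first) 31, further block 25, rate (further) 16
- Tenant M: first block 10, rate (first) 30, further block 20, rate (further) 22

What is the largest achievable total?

Order all 10 blocks by rate: Tenant R/first 31 > Tenant M/first 30 > Tenant S/first 28 > Tenant F/first 27 > Tenant M/second 22 > Tenant F/second 18 > Tenant B/first 17 > Tenant R/second 16 > Tenant B/second 12 > Tenant S/second 9.
Fill Tenant R first block (45 at 31) → 90 left.
Tenant M/first (30): +10 → 80 left.
Tenant S first at 28: fill all 10 → 70 left.
Tenant F/first (27): +30 → 40 left.
Tenant M/second (22): +20 → 20 left.
Tenant F/second: +20 of 55 at 18; pool empty.
Total = 31×45 + 30×10 + 28×10 + 27×30 + 22×20 + 18×20 = 3585.

3585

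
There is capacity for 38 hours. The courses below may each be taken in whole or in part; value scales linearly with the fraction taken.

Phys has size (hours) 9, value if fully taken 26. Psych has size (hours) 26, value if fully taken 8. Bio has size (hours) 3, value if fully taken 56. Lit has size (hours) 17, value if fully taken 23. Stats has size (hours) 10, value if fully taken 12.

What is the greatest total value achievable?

Best value per unit of size first: Bio 56/3≈18.7, Phys 26/9≈2.89, Lit 23/17≈1.35, Stats 12/10≈1.2, Psych 8/26≈0.308.
All 3 hours of Bio fit (value 56) ; 35 remain.
All 9 hours of Phys fit (value 26) ; 26 remain.
Take all of Lit (17 hours, value 23) ; 9 hours left.
Fill the last 9 hours with part of Stats: 9/10 of it earns 10.8.
Total value = 115.8.

115.8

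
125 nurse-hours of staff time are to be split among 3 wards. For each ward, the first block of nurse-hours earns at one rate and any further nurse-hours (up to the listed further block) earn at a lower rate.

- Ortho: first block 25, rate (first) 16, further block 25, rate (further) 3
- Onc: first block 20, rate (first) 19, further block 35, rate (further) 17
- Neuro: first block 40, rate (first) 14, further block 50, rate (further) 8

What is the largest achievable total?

1975

Rank every tier by rate: Onc/T1 19 > Onc/T2 17 > Ortho/T1 16 > Neuro/T1 14 > Neuro/T2 8 > Ortho/T2 3.
Fill Onc T1 block (20 at 19) → 105 left.
Fill Onc T2 block (35 at 17) → 70 left.
Ortho/T1 (16): +25 → 45 left.
Fill Neuro T1 block (40 at 14) → 5 left.
Neuro/T2: +5 of 50 at 8; pool empty.
Total = 19×20 + 17×35 + 16×25 + 14×40 + 8×5 = 1975.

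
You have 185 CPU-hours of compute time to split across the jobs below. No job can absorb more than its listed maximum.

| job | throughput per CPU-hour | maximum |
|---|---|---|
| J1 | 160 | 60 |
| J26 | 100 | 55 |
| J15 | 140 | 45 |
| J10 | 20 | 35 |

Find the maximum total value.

21900

Rank by throughput per CPU-hour: J1 160 > J15 140 > J26 100 > J10 20.
J1 takes 60 to reach its cap of 60 — 125 left.
Give J15 45 to hit its cap of 45 — 80 left.
Give J26 55 to hit its cap of 55 — 25 left.
J10: +25 (room for 35) → 25. Pool exhausted.
Total = 160×60 + 100×55 + 140×45 + 20×25 = 21900.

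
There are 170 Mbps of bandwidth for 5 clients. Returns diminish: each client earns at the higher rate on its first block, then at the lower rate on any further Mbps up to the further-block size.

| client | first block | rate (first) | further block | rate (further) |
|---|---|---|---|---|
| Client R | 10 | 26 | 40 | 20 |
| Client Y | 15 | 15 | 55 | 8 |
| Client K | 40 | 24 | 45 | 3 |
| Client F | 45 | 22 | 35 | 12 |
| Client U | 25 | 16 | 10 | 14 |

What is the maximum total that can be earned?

Order all 10 blocks by rate: Client R/T1 26 > Client K/T1 24 > Client F/T1 22 > Client R/T2 20 > Client U/T1 16 > Client Y/T1 15 > Client U/T2 14 > Client F/T2 12 > Client Y/T2 8 > Client K/T2 3.
Client R T1 at 26: fill all 10 ; 160 left.
Client K/T1 (24): +40 ; 120 left.
Fill Client F T1 block (45 at 22) ; 75 left.
Client R/T2 (20): +40 ; 35 left.
Client U T1 at 16: fill all 25 ; 10 left.
Client Y/T1: +10 of 15 at 15; pool empty.
Total = 26×10 + 24×40 + 22×45 + 20×40 + 16×25 + 15×10 = 3560.

3560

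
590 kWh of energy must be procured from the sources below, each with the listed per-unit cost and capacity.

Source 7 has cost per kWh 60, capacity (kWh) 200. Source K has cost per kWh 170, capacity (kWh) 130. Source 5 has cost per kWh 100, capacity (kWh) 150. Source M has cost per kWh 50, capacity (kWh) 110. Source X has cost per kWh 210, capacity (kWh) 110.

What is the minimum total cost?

Cheapest first:
Source M at 50: take all 110 kWh ; 480 still needed.
Source 7 (60): use full 200 ; 280 kWh to go.
Take 150 from Source 5 at 100 ; need 130 more.
Take 130 from Source K at 170 ; need 0 more.
Source X: unused.
Cost = 110×50 + 200×60 + 150×100 + 130×170 = 54600.

54600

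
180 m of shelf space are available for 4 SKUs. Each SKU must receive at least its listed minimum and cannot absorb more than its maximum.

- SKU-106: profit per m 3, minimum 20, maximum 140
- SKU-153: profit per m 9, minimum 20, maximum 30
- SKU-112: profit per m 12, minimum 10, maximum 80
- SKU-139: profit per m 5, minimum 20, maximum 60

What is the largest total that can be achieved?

Meeting every minimum uses 20+20+10+20 = 70 m, leaving 110.
Rank by profit per m: SKU-112 12 > SKU-153 9 > SKU-139 5 > SKU-106 3.
SKU-112: +70 to 80 (cap) — 40 left.
SKU-153 takes 10 more to reach its cap of 30 — 30 left.
SKU-139 has room for 40 more but only 30 remain, so it gets 50.
Total = 3×20 + 9×30 + 12×80 + 5×50 = 1540.

1540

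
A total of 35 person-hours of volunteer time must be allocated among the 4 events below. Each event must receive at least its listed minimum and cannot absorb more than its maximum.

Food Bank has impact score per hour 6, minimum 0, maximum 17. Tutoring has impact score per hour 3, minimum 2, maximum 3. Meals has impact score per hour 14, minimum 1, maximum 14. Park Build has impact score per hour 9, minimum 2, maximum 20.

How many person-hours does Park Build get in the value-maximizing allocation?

19

Meeting every minimum uses 0+2+1+2 = 5 person-hours, leaving 30.
Highest impact score per hour first: Meals 14 > Park Build 9 > Food Bank 6 > Tutoring 3.
Meals: +13 to 14 (cap) ; 17 left.
Only 17 left; Park Build takes them to reach 19.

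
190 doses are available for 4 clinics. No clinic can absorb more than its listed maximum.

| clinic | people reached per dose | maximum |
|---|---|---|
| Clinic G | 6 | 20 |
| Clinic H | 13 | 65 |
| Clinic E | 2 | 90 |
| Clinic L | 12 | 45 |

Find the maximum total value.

Highest people reached per dose first: Clinic H 13 > Clinic L 12 > Clinic G 6 > Clinic E 2.
Give Clinic H 65 to hit its cap of 65 → 125 left.
Give Clinic L 45 to hit its cap of 45 → 80 left.
Clinic G: +20 to 20 (cap) → 60 left.
Only 60 left; Clinic E takes them to reach 60.
Total = 6×20 + 13×65 + 2×60 + 12×45 = 1625.

1625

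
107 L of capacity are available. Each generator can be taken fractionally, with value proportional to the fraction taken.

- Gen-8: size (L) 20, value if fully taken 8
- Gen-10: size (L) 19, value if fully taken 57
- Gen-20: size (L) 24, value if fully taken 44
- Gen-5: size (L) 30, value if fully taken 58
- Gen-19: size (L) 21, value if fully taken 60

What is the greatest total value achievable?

Sort by value density: Gen-10 57/19≈3, Gen-19 60/21≈2.86, Gen-5 58/30≈1.93, Gen-20 44/24≈1.83, Gen-8 8/20≈0.4.
All 19 L of Gen-10 fit (value 57) — 88 remain.
Take all of Gen-19 (21 L, value 60) — 67 L left.
All 30 L of Gen-5 fit (value 58) — 37 remain.
Gen-20: take in full, 24 L for value 44 — 13 left.
Only 13 L remain; take 13/20 of Gen-8 for value 8×13/20 = 5.2.
Total value = 224.2.

224.2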